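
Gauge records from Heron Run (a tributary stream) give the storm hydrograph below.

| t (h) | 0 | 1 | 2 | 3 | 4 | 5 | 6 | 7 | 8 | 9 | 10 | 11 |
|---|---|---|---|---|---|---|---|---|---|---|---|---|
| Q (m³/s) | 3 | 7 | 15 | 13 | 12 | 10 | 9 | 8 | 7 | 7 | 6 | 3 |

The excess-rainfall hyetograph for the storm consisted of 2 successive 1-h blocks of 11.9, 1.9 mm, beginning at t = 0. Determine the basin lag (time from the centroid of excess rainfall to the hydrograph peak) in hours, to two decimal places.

Centroid of excess rainfall: t_c = Σ P_i·t̄_i / ΣP_i = 0.6377 h (block centres at 0.5, 1.5 h).
Hydrograph peak occurs at t = 2 h, so basin lag t_L = 2 − 0.6377 = 1.36 h.

t_L ≈ 1.36 h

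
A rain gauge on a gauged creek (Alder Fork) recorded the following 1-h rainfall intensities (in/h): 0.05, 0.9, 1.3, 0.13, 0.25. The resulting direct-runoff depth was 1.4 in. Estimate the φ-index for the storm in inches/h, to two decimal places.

Only the 2 blocks with intensity above φ contribute runoff: 0.9, 1.3 in/h.
Σ(I−φ)·Δt = d  ⇒  (0.9+1.3 − 2φ)·1 = 1.4
φ = (2.200 − 1.4/1) / 2 = 0.40 in/h.

φ ≈ 0.40 in/h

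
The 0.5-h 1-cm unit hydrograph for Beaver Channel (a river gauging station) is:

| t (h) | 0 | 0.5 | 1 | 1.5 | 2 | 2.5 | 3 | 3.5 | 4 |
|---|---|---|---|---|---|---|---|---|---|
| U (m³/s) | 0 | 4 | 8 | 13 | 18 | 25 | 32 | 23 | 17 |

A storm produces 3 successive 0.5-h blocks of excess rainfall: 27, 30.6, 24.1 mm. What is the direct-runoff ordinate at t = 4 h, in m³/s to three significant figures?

By discrete convolution, Q_j = Σ (P_i / 10 mm) · U_{j−i}.
At t = 4 h (j=8): Q = (27/10)·17 + (30.6/10)·23 + (24.1/10)·32 = 193 m³/s.

Q ≈ 193 m³/s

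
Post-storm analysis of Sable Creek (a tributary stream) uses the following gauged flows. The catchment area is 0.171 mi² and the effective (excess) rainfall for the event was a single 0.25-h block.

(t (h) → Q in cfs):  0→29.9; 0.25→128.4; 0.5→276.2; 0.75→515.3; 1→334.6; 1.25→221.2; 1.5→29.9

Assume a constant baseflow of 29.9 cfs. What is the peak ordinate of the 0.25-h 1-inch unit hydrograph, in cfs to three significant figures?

U_p ≈ 162 cfs

Direct runoff: 0.0, 98.5, 246.3, 485.4, 304.7, 191.3, 0.0 cfs; ΣQ_DR = 1326 cfs, peak = 485.4 cfs.
Runoff depth d = ΣQ_DR·Δt / A = 1326 × 900 / (0.171 mi²) = 3.004 in.
The 1-inch UH is the DRH scaled by (1 in)/d, so U_p = 485.4 × 1/3.004 = 162 cfs.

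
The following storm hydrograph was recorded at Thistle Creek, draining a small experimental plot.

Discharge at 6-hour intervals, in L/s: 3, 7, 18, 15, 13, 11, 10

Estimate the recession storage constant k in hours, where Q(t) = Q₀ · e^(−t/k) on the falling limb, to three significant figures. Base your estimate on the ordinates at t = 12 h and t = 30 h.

k ≈ 36.5 h

On the falling limb, Q drops from 18 to 11 L/s between t = 12 h and t = 30 h (Δt = 18 h).
k = −Δt / ln(Q₂/Q₁) = −18 / ln(11/18) = 36.5 h.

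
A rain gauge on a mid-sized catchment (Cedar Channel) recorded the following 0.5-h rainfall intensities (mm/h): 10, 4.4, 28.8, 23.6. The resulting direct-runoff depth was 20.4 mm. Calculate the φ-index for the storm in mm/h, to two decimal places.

Only the 3 blocks with intensity above φ contribute runoff: 10, 28.8, 23.6 mm/h.
Σ(I−φ)·Δt = d  ⇒  (10+28.8+23.6 − 3φ)·0.5 = 20.4
φ = (62.40 − 20.4/0.5) / 3 = 7.20 mm/h.

φ ≈ 7.20 mm/h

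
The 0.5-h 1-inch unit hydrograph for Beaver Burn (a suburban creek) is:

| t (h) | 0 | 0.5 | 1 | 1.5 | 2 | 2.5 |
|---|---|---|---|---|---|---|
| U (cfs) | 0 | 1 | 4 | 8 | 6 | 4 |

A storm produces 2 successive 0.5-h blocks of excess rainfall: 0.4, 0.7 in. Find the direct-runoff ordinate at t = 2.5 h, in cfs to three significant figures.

Q ≈ 5.80 cfs

By discrete convolution, Q_j = Σ (P_i / 1 in) · U_{j−i}.
At t = 2.5 h (j=5): Q = (0.4/1)·4 + (0.7/1)·6 = 5.80 cfs.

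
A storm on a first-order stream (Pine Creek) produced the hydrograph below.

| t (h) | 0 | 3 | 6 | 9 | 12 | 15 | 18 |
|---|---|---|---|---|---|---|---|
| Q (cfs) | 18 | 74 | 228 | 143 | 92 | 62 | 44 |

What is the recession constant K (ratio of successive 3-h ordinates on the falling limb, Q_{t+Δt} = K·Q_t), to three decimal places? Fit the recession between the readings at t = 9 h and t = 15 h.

Using the recession-limb readings at t = 9 h and t = 15 h: Q falls from 143 to 62 cfs over 2 intervals.
K = (Q₂/Q₁)^(1/2) = (62/143)^(1/2) = 0.658.

K ≈ 0.658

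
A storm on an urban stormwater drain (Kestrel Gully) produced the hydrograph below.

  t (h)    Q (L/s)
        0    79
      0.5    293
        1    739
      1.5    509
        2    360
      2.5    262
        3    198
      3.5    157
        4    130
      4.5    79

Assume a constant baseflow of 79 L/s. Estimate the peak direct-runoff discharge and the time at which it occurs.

Subtracting baseflow gives direct-runoff ordinates: 0.0, 214.0, 660.0, 430.0, 281.0, 183.0, 119.0, 78.0, 51.0, 0.0 L/s.
The maximum is 660.0 L/s, occurring at the reading for t = 1 h.

Q_p = 660.0 L/s at t = 1 h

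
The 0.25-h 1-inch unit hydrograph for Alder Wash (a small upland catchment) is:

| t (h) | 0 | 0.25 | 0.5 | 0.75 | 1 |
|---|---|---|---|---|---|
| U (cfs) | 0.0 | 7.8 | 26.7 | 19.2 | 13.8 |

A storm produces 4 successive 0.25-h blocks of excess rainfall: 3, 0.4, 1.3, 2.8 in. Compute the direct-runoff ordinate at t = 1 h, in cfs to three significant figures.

Q ≈ 106 cfs

By discrete convolution, Q_j = Σ (P_i / 1 in) · U_{j−i}.
At t = 1 h (j=4): Q = (3/1)·13.8 + (0.4/1)·19.2 + (1.3/1)·26.7 + (2.8/1)·7.8 = 106 cfs.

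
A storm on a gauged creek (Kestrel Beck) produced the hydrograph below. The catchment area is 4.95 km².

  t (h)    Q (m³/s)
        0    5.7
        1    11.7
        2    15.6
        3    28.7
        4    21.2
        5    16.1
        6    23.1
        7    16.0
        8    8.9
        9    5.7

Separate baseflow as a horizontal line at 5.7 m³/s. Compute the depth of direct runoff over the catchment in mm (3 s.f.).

Direct runoff: 0.0, 6.0, 9.9, 23.0, 15.5, 10.4, 17.4, 10.3, 3.2, 0.0 m³/s; ΣQ_DR = 95.70 m³/s.
V = ΣQ_DR · Δt = 95.70 × 3600 s = 3.445 × 10^5 m³.
Over A = 4.95 km², depth = V / A = 69.6 mm.

d ≈ 69.6 mm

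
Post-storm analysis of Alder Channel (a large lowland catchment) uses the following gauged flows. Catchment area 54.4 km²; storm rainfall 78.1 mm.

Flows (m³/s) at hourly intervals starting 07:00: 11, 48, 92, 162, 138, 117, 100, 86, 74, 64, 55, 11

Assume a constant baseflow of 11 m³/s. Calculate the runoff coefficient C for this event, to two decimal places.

C ≈ 0.70

ΣQ_DR = 826.0 m³/s; V = ΣQ_DR·Δt = 2.974 × 10^6 m³.
Runoff depth d = V / A = 54.66 mm.
C = d / P = 54.66 / 78.1 = 0.70.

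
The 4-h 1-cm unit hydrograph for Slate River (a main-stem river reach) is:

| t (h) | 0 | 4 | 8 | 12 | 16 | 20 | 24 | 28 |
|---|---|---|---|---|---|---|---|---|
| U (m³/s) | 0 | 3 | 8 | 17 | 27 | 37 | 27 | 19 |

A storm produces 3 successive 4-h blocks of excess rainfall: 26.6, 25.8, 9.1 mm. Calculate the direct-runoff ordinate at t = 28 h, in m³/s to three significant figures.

By discrete convolution, Q_j = Σ (P_i / 10 mm) · U_{j−i}.
At t = 28 h (j=7): Q = (26.6/10)·19 + (25.8/10)·27 + (9.1/10)·37 = 154 m³/s.

Q ≈ 154 m³/s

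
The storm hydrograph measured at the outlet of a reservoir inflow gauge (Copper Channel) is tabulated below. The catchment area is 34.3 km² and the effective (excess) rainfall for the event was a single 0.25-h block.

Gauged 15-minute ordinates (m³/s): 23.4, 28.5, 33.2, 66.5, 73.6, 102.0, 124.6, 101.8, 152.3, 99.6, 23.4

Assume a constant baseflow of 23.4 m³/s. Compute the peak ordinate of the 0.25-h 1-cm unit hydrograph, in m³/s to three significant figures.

Direct runoff: 0.0, 5.1, 9.8, 43.1, 50.2, 78.6, 101.2, 78.4, 128.9, 76.2, 0.0 m³/s; ΣQ_DR = 571.5 m³/s, peak = 128.9 m³/s.
Runoff depth d = ΣQ_DR·Δt / A = 571.5 × 900 / (34.3 km²) = 15.00 mm.
The 1-cm UH is the DRH scaled by (10 mm)/d, so U_p = 128.9 × 10/15.00 = 86.0 m³/s.

U_p ≈ 86.0 m³/s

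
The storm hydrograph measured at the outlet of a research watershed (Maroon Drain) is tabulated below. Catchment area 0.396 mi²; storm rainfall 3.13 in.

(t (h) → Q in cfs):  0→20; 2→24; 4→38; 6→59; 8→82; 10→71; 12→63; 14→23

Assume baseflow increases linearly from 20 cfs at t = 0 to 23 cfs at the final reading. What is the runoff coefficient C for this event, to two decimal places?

ΣQ_DR = 208.0 cfs; V = ΣQ_DR·Δt = 1.498 × 10^6 ft³.
Runoff depth d = V / A = 1.628 in.
C = d / P = 1.628 / 3.13 = 0.52.

C ≈ 0.52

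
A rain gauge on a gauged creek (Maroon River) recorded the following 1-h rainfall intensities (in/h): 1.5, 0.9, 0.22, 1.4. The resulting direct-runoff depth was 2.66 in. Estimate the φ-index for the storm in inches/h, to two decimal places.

φ ≈ 0.38 in/h

Only the 3 blocks with intensity above φ contribute runoff: 1.5, 0.9, 1.4 in/h.
Σ(I−φ)·Δt = d  ⇒  (1.5+0.9+1.4 − 3φ)·1 = 2.66
φ = (3.800 − 2.66/1) / 3 = 0.38 in/h.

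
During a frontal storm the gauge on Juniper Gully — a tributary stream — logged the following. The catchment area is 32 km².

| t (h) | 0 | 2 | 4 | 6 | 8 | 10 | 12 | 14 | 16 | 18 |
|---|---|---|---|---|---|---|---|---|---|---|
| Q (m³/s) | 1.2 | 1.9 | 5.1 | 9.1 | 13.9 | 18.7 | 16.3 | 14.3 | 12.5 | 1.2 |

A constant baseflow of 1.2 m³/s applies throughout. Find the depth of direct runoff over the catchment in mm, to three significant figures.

d ≈ 18.5 mm

Direct runoff: 0.0, 0.7, 3.9, 7.9, 12.7, 17.5, 15.1, 13.1, 11.3, 0.0 m³/s; ΣQ_DR = 82.20 m³/s.
V = ΣQ_DR · Δt = 82.20 × 7200 s = 5.918 × 10^5 m³.
Over A = 32 km², depth = V / A = 18.5 mm.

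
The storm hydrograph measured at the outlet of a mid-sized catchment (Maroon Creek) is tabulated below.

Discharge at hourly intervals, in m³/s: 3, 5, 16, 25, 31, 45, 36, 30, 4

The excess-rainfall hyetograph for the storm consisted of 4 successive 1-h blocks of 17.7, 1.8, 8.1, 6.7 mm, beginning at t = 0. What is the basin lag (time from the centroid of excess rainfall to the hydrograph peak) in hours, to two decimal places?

Centroid of excess rainfall: t_c = Σ P_i·t̄_i / ΣP_i = 1.6108 h (block centres at 0.5, 1.5, 2.5, 3.5 h).
Hydrograph peak occurs at t = 5 h, so basin lag t_L = 5 − 1.6108 = 3.39 h.

t_L ≈ 3.39 h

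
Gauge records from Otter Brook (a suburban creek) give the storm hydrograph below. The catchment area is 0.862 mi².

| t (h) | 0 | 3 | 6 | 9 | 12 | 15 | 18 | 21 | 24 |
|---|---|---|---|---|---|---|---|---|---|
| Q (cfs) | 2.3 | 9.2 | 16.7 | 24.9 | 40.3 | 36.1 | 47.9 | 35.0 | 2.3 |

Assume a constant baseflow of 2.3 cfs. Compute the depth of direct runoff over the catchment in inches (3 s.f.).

Direct runoff: 0.0, 6.9, 14.4, 22.6, 38.0, 33.8, 45.6, 32.7, 0.0 cfs; ΣQ_DR = 194.0 cfs.
V = ΣQ_DR · Δt = 194.0 × 10800 s = 2.095 × 10^6 ft³.
Over A = 0.862 mi², depth = V / A = 1.05 in.

d ≈ 1.05 in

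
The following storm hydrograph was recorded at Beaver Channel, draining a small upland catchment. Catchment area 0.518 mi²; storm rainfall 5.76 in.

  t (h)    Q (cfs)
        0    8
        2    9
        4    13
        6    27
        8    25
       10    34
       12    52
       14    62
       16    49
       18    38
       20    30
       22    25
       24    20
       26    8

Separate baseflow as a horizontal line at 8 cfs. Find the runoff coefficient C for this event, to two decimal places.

ΣQ_DR = 288.0 cfs; V = ΣQ_DR·Δt = 2.074 × 10^6 ft³.
Runoff depth d = V / A = 1.723 in.
C = d / P = 1.723 / 5.76 = 0.30.

C ≈ 0.30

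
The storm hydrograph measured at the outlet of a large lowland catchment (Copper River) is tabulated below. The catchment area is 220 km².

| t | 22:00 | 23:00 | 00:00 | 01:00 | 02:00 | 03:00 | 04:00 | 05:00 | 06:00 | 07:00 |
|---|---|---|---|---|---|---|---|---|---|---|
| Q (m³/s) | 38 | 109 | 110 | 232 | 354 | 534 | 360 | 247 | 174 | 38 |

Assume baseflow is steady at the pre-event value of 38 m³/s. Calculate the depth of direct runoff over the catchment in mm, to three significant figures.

Direct runoff: 0.0, 71.0, 72.0, 194.0, 316.0, 496.0, 322.0, 209.0, 136.0, 0.0 m³/s; ΣQ_DR = 1816 m³/s.
V = ΣQ_DR · Δt = 1816 × 3600 s = 6.538 × 10^6 m³.
Over A = 220 km², depth = V / A = 29.7 mm.

d ≈ 29.7 mm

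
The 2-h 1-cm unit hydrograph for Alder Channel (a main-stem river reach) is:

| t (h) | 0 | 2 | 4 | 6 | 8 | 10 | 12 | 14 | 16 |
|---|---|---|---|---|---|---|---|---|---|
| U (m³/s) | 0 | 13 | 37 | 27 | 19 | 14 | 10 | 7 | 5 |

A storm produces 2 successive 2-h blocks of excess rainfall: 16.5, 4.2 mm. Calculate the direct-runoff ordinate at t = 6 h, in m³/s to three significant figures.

By discrete convolution, Q_j = Σ (P_i / 10 mm) · U_{j−i}.
At t = 6 h (j=3): Q = (16.5/10)·27 + (4.2/10)·37 = 60.1 m³/s.

Q ≈ 60.1 m³/s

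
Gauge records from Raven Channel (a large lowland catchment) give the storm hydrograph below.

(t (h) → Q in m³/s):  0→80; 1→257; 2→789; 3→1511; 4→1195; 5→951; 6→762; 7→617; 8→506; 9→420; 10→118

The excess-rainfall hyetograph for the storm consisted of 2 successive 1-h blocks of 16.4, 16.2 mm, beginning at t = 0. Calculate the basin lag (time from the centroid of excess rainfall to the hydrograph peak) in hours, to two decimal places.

Centroid of excess rainfall: t_c = Σ P_i·t̄_i / ΣP_i = 0.9969 h (block centres at 0.5, 1.5 h).
Hydrograph peak occurs at t = 3 h, so basin lag t_L = 3 − 0.9969 = 2.00 h.

t_L ≈ 2.00 h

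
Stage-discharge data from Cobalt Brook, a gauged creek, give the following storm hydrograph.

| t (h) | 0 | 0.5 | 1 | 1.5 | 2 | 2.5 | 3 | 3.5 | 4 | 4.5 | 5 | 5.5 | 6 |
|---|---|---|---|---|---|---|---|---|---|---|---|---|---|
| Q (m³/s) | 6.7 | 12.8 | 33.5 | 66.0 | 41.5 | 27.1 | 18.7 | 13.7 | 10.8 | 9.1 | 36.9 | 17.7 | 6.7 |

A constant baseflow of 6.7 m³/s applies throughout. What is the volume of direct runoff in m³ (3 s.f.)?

Direct-runoff ordinates (Q − Q_b): 0.0, 6.1, 26.8, 59.3, 34.8, 20.4, 12.0, 7.0, 4.1, 2.4, 30.2, 11.0, 0.0 m³/s.
ΣQ_DR = 214.1 m³/s.
With Δt = 0.5 h = 1800 s, V = ΣQ_DR · Δt = 214.1 × 1800 = 3.85 × 10^5 m³.

V ≈ 3.85 × 10^5 m³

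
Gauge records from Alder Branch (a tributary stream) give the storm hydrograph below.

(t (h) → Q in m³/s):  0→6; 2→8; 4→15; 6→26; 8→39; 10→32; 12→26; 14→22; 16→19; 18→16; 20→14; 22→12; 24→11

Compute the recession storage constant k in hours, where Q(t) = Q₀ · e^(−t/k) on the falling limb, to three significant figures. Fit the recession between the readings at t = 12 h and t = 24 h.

k ≈ 14.0 h

On the falling limb, Q drops from 26 to 11 m³/s between t = 12 h and t = 24 h (Δt = 12 h).
k = −Δt / ln(Q₂/Q₁) = −12 / ln(11/26) = 14.0 h.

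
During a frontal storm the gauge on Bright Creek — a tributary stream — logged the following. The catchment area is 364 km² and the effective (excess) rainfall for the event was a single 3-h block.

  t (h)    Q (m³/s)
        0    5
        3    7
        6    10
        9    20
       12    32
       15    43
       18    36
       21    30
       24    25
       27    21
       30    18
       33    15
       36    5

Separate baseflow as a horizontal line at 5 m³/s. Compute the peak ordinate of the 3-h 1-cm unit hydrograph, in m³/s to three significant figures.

U_p ≈ 63.4 m³/s

Direct runoff: 0.0, 2.0, 5.0, 15.0, 27.0, 38.0, 31.0, 25.0, 20.0, 16.0, 13.0, 10.0, 0.0 m³/s; ΣQ_DR = 202.0 m³/s, peak = 38.0 m³/s.
Runoff depth d = ΣQ_DR·Δt / A = 202.0 × 10800 / (364 km²) = 5.993 mm.
The 1-cm UH is the DRH scaled by (10 mm)/d, so U_p = 38.0 × 10/5.993 = 63.4 m³/s.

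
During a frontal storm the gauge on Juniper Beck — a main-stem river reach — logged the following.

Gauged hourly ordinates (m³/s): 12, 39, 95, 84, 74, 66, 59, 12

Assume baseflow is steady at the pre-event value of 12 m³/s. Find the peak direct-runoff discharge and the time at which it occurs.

Subtracting baseflow gives direct-runoff ordinates: 0.0, 27.0, 83.0, 72.0, 62.0, 54.0, 47.0, 0.0 m³/s.
The maximum is 83.0 m³/s, occurring at the reading for t = 2 h.

Q_p = 83.0 m³/s at t = 2 h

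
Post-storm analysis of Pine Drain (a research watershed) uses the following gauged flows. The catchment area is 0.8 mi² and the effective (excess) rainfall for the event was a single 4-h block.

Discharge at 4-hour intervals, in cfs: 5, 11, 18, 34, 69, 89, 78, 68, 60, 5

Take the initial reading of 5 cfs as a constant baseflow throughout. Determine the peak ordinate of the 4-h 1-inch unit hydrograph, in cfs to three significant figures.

Direct runoff: 0.0, 6.0, 13.0, 29.0, 64.0, 84.0, 73.0, 63.0, 55.0, 0.0 cfs; ΣQ_DR = 387.0 cfs, peak = 84.0 cfs.
Runoff depth d = ΣQ_DR·Δt / A = 387.0 × 14400 / (0.8 mi²) = 2.998 in.
The 1-inch UH is the DRH scaled by (1 in)/d, so U_p = 84.0 × 1/2.998 = 28.0 cfs.

U_p ≈ 28.0 cfs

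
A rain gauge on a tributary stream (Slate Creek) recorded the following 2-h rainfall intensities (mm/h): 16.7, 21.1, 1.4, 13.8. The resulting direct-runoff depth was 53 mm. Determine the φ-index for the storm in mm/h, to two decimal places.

φ ≈ 8.37 mm/h

Only the 3 blocks with intensity above φ contribute runoff: 16.7, 21.1, 13.8 mm/h.
Σ(I−φ)·Δt = d  ⇒  (16.7+21.1+13.8 − 3φ)·2 = 53
φ = (51.60 − 53/2) / 3 = 8.37 mm/h.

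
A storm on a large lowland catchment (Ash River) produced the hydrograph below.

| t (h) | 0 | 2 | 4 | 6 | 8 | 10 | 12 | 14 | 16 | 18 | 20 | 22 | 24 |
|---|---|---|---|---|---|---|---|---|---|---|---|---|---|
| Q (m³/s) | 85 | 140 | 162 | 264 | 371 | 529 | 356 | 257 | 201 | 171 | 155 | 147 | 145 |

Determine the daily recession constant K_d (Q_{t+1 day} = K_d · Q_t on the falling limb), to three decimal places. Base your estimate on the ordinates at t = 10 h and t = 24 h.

Between t = 10 h and t = 24 h the flow falls from 529 to 145 m³/s over 7×2 h = 14 h.
Per-interval ratio K = (145/529)^(1/7) = 0.8312; K_d = K^(24/2) = 0.109.

K_d ≈ 0.109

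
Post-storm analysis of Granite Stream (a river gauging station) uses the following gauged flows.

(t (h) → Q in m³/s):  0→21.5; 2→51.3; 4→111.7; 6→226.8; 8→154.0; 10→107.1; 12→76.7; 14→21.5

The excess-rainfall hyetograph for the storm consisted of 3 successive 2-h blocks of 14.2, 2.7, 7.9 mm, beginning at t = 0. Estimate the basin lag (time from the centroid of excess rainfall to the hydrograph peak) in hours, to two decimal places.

t_L ≈ 3.51 h

Centroid of excess rainfall: t_c = Σ P_i·t̄_i / ΣP_i = 2.4919 h (block centres at 1, 3, 5 h).
Hydrograph peak occurs at t = 6 h, so basin lag t_L = 6 − 2.4919 = 3.51 h.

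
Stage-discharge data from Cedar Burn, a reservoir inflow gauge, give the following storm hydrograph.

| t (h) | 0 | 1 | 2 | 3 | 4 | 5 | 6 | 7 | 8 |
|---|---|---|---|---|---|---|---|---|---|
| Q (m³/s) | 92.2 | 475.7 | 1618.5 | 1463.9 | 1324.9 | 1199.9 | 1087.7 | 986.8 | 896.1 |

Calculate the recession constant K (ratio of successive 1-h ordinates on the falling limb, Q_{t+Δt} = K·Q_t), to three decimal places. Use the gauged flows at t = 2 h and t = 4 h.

K ≈ 0.905

Using the recession-limb readings at t = 2 h and t = 4 h: Q falls from 1618.5 to 1324.9 m³/s over 2 intervals.
K = (Q₂/Q₁)^(1/2) = (1324.9/1618.5)^(1/2) = 0.905.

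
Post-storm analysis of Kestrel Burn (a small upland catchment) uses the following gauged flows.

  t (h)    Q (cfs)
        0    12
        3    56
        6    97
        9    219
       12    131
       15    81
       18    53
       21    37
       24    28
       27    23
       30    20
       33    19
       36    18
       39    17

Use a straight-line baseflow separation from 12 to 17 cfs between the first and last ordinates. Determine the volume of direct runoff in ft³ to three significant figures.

Direct-runoff ordinates (Q − Q_b): 0.00, 43.62, 84.23, 205.85, 117.46, 67.08, 38.69, 22.31, 12.92, 7.54, 4.15, 2.77, 1.38, 0.00 cfs.
ΣQ_DR = 608.0 cfs.
With Δt = 3 h = 10800 s, V = ΣQ_DR · Δt = 608.0 × 10800 = 6.57 × 10^6 ft³.

V ≈ 6.57 × 10^6 ft³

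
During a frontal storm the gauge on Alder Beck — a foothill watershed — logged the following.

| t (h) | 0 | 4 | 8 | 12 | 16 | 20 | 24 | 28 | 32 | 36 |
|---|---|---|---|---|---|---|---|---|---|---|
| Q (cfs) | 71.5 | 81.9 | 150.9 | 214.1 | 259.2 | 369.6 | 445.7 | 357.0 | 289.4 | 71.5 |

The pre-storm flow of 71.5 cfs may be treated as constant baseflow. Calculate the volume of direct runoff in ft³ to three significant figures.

Direct-runoff ordinates (Q − Q_b): 0.0, 10.4, 79.4, 142.6, 187.7, 298.1, 374.2, 285.5, 217.9, 0.0 cfs.
ΣQ_DR = 1596 cfs.
With Δt = 4 h = 14400 s, V = ΣQ_DR · Δt = 1596 × 14400 = 2.30 × 10^7 ft³.

V ≈ 2.30 × 10^7 ft³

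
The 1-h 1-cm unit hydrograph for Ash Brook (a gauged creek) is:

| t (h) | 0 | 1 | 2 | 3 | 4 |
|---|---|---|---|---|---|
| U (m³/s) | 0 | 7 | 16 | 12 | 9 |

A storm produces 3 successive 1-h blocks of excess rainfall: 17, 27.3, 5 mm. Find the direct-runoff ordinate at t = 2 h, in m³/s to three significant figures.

Q ≈ 46.3 m³/s

By discrete convolution, Q_j = Σ (P_i / 10 mm) · U_{j−i}.
At t = 2 h (j=2): Q = (17/10)·16 + (27.3/10)·7 + (5/10)·0 = 46.3 m³/s.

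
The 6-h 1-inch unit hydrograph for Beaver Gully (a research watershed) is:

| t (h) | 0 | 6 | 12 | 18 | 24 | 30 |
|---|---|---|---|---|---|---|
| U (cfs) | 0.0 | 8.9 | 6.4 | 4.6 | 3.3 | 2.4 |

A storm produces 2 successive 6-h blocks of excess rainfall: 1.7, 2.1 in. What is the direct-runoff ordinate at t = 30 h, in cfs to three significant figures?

Q ≈ 11.0 cfs

By discrete convolution, Q_j = Σ (P_i / 1 in) · U_{j−i}.
At t = 30 h (j=5): Q = (1.7/1)·2.4 + (2.1/1)·3.3 = 11.0 cfs.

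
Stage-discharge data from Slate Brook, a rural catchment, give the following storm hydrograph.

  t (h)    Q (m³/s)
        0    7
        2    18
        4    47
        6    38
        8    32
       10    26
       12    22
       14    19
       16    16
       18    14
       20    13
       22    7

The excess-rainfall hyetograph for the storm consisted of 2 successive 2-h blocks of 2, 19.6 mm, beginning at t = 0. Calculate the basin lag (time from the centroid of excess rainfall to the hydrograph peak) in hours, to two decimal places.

t_L ≈ 1.19 h

Centroid of excess rainfall: t_c = Σ P_i·t̄_i / ΣP_i = 2.8148 h (block centres at 1, 3 h).
Hydrograph peak occurs at t = 4 h, so basin lag t_L = 4 − 2.8148 = 1.19 h.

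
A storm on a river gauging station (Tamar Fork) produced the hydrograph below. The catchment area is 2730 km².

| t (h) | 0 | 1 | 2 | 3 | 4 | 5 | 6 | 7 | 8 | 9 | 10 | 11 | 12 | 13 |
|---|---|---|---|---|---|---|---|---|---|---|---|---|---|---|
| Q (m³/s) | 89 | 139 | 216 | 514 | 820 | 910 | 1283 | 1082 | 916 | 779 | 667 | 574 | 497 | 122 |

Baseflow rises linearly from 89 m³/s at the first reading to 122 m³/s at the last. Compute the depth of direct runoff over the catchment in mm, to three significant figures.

Direct runoff: 0.00, 47.46, 121.92, 417.38, 720.85, 808.31, 1178.77, 975.23, 806.69, 667.15, 552.62, 457.08, 377.54, 0.00 m³/s; ΣQ_DR = 7131 m³/s.
V = ΣQ_DR · Δt = 7131 × 3600 s = 2.567 × 10^7 m³.
Over A = 2730 km², depth = V / A = 9.40 mm.

d ≈ 9.40 mm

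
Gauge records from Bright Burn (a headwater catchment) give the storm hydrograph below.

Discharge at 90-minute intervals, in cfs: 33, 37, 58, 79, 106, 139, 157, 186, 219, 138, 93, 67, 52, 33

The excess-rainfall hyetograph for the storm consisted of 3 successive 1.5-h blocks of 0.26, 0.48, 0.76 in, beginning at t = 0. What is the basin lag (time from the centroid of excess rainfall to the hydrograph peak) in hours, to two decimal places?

t_L ≈ 9.25 h

Centroid of excess rainfall: t_c = Σ P_i·t̄_i / ΣP_i = 2.7500 h (block centres at 0.75, 2.25, 3.75 h).
Hydrograph peak occurs at t = 12 h, so basin lag t_L = 12 − 2.7500 = 9.25 h.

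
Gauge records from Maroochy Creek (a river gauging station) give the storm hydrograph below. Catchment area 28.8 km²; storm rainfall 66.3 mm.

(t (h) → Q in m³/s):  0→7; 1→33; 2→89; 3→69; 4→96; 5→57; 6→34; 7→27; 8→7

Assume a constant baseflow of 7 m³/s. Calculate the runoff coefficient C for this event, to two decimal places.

ΣQ_DR = 356.0 m³/s; V = ΣQ_DR·Δt = 1.282 × 10^6 m³.
Runoff depth d = V / A = 44.50 mm.
C = d / P = 44.50 / 66.3 = 0.67.

C ≈ 0.67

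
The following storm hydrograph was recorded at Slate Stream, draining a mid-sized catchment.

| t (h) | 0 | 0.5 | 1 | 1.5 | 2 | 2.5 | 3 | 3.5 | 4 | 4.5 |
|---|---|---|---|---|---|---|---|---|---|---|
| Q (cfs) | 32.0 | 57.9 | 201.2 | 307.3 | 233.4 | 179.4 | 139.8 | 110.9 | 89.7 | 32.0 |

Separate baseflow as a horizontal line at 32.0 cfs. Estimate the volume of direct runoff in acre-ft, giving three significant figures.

V ≈ 44.0 acre-ft

Direct-runoff ordinates (Q − Q_b): 0.0, 25.9, 169.2, 275.3, 201.4, 147.4, 107.8, 78.9, 57.7, 0.0 cfs.
ΣQ_DR = 1064 cfs.
With Δt = 0.5 h = 1800 s, V = ΣQ_DR · Δt = 1064 × 1800 = 1.91 × 10^6 ft³ = 44.0 acre-ft.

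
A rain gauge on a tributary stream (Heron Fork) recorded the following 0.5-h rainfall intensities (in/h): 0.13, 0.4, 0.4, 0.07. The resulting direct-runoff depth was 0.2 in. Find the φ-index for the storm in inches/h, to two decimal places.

φ ≈ 0.20 in/h

Only the 2 blocks with intensity above φ contribute runoff: 0.4, 0.4 in/h.
Σ(I−φ)·Δt = d  ⇒  (0.4+0.4 − 2φ)·0.5 = 0.2
φ = (0.8000 − 0.2/0.5) / 2 = 0.20 in/h.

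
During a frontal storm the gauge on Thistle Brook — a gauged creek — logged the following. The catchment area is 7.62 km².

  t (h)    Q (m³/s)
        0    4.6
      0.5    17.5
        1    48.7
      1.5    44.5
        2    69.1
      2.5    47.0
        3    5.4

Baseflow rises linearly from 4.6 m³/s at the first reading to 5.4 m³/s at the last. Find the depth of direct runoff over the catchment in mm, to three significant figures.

d ≈ 47.7 mm

Direct runoff: 0.00, 12.77, 43.83, 39.50, 63.97, 41.73, 0.00 m³/s; ΣQ_DR = 201.8 m³/s.
V = ΣQ_DR · Δt = 201.8 × 1800 s = 3.632 × 10^5 m³.
Over A = 7.62 km², depth = V / A = 47.7 mm.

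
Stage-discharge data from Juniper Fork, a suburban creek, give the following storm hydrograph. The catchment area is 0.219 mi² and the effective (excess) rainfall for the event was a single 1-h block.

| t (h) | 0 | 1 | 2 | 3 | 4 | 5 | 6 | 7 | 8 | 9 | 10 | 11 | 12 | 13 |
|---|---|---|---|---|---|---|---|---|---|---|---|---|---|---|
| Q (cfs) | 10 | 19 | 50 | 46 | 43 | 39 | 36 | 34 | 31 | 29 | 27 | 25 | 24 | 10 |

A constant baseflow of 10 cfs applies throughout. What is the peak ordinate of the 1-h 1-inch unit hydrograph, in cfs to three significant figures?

U_p ≈ 20.0 cfs

Direct runoff: 0.0, 9.0, 40.0, 36.0, 33.0, 29.0, 26.0, 24.0, 21.0, 19.0, 17.0, 15.0, 14.0, 0.0 cfs; ΣQ_DR = 283.0 cfs, peak = 40.0 cfs.
Runoff depth d = ΣQ_DR·Δt / A = 283.0 × 3600 / (0.219 mi²) = 2.002 in.
The 1-inch UH is the DRH scaled by (1 in)/d, so U_p = 40.0 × 1/2.002 = 20.0 cfs.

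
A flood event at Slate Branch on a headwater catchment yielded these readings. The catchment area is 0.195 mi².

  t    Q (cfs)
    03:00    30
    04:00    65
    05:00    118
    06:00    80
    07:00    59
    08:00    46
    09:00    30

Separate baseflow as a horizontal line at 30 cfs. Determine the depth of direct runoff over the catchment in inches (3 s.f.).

d ≈ 1.73 in

Direct runoff: 0.0, 35.0, 88.0, 50.0, 29.0, 16.0, 0.0 cfs; ΣQ_DR = 218.0 cfs.
V = ΣQ_DR · Δt = 218.0 × 3600 s = 7.848 × 10^5 ft³.
Over A = 0.195 mi², depth = V / A = 1.73 in.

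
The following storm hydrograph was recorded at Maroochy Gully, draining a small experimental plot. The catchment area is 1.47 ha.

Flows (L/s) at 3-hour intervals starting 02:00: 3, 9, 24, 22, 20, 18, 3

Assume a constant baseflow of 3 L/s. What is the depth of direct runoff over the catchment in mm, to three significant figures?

Direct runoff: 0.0, 6.0, 21.0, 19.0, 17.0, 15.0, 0.0 L/s; ΣQ_DR = 78.00 L/s.
V = ΣQ_DR · Δt = 78.00 × 10800 s = 8.424 × 10^5 L.
Over A = 1.47 ha, depth = V / A = 57.3 mm.

d ≈ 57.3 mm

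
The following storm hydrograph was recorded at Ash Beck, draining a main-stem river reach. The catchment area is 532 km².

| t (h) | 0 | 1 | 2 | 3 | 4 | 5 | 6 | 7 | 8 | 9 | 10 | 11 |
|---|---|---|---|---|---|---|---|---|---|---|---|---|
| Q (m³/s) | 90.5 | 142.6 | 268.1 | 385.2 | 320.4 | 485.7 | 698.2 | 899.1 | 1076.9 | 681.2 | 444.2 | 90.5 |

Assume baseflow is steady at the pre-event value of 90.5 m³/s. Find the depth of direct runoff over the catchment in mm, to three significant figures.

Direct runoff: 0.0, 52.1, 177.6, 294.7, 229.9, 395.2, 607.7, 808.6, 986.4, 590.7, 353.7, 0.0 m³/s; ΣQ_DR = 4497 m³/s.
V = ΣQ_DR · Δt = 4497 × 3600 s = 1.619 × 10^7 m³.
Over A = 532 km², depth = V / A = 30.4 mm.

d ≈ 30.4 mm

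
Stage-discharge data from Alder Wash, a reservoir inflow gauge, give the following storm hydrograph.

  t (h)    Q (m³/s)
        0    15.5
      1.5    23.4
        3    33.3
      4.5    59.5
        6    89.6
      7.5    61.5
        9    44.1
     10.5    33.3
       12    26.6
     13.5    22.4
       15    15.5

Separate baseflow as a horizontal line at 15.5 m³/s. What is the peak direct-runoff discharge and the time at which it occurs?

Q_p = 74.1 m³/s at t = 6 h

Subtracting baseflow gives direct-runoff ordinates: 0.0, 7.9, 17.8, 44.0, 74.1, 46.0, 28.6, 17.8, 11.1, 6.9, 0.0 m³/s.
The maximum is 74.1 m³/s, occurring at the reading for t = 6 h.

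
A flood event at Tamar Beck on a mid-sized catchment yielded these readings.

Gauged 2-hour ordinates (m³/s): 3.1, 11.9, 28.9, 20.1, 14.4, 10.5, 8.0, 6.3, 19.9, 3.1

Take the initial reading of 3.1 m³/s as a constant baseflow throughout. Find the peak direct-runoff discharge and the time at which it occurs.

Subtracting baseflow gives direct-runoff ordinates: 0.0, 8.8, 25.8, 17.0, 11.3, 7.4, 4.9, 3.2, 16.8, 0.0 m³/s.
The maximum is 25.8 m³/s, occurring at the reading for t = 4 h.

Q_p = 25.8 m³/s at t = 4 h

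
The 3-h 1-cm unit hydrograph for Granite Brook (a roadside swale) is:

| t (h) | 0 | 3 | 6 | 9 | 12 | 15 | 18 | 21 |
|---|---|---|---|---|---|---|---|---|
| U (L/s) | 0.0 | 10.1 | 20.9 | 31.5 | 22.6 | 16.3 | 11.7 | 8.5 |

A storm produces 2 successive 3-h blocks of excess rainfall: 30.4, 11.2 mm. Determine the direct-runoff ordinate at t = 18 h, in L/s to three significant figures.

Q ≈ 53.8 L/s

By discrete convolution, Q_j = Σ (P_i / 10 mm) · U_{j−i}.
At t = 18 h (j=6): Q = (30.4/10)·11.7 + (11.2/10)·16.3 = 53.8 L/s.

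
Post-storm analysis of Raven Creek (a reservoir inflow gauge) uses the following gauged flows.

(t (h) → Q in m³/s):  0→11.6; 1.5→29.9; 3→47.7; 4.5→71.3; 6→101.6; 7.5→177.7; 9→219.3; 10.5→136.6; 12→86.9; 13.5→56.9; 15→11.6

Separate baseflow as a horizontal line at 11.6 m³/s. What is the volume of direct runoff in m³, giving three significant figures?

Direct-runoff ordinates (Q − Q_b): 0.0, 18.3, 36.1, 59.7, 90.0, 166.1, 207.7, 125.0, 75.3, 45.3, 0.0 m³/s.
ΣQ_DR = 823.5 m³/s.
With Δt = 1.5 h = 5400 s, V = ΣQ_DR · Δt = 823.5 × 5400 = 4.45 × 10^6 m³.

V ≈ 4.45 × 10^6 m³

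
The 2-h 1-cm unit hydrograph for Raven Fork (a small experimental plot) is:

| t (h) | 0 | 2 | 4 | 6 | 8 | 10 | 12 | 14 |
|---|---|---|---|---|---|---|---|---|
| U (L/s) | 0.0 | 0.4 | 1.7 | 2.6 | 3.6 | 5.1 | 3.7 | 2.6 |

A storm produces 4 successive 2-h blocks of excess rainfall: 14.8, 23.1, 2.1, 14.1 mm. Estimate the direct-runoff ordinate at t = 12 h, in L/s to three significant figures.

By discrete convolution, Q_j = Σ (P_i / 10 mm) · U_{j−i}.
At t = 12 h (j=6): Q = (14.8/10)·3.7 + (23.1/10)·5.1 + (2.1/10)·3.6 + (14.1/10)·2.6 = 21.7 L/s.

Q ≈ 21.7 L/s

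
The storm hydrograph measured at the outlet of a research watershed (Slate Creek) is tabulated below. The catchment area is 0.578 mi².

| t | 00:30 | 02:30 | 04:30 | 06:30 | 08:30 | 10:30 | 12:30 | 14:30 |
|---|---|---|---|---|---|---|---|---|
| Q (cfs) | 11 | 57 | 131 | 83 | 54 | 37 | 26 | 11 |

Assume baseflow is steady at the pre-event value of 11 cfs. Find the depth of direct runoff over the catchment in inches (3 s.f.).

d ≈ 1.73 in

Direct runoff: 0.0, 46.0, 120.0, 72.0, 43.0, 26.0, 15.0, 0.0 cfs; ΣQ_DR = 322.0 cfs.
V = ΣQ_DR · Δt = 322.0 × 7200 s = 2.318 × 10^6 ft³.
Over A = 0.578 mi², depth = V / A = 1.73 in.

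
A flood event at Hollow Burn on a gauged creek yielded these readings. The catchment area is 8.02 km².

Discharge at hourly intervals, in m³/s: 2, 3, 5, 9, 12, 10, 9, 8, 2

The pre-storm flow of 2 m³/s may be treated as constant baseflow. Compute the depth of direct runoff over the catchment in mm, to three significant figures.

d ≈ 18.9 mm

Direct runoff: 0.0, 1.0, 3.0, 7.0, 10.0, 8.0, 7.0, 6.0, 0.0 m³/s; ΣQ_DR = 42.00 m³/s.
V = ΣQ_DR · Δt = 42.00 × 3600 s = 1.512 × 10^5 m³.
Over A = 8.02 km², depth = V / A = 18.9 mm.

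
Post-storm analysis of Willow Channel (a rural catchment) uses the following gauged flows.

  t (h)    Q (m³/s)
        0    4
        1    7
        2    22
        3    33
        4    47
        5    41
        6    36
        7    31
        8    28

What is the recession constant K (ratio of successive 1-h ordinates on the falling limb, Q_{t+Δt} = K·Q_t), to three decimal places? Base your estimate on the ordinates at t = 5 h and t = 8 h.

K ≈ 0.881

Using the recession-limb readings at t = 5 h and t = 8 h: Q falls from 41 to 28 m³/s over 3 intervals.
K = (Q₂/Q₁)^(1/3) = (28/41)^(1/3) = 0.881.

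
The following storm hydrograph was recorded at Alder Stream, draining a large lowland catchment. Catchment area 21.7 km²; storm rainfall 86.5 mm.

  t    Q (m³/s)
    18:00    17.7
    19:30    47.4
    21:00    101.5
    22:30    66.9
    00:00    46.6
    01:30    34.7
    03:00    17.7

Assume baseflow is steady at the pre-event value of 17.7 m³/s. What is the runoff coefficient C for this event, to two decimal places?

C ≈ 0.60

ΣQ_DR = 208.6 m³/s; V = ΣQ_DR·Δt = 1.126 × 10^6 m³.
Runoff depth d = V / A = 51.91 mm.
C = d / P = 51.91 / 86.5 = 0.60.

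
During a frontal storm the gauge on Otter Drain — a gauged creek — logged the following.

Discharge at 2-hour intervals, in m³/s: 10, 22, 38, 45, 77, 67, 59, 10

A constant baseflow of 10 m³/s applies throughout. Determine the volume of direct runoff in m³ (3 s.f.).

Direct-runoff ordinates (Q − Q_b): 0.0, 12.0, 28.0, 35.0, 67.0, 57.0, 49.0, 0.0 m³/s.
ΣQ_DR = 248.0 m³/s.
With Δt = 2 h = 7200 s, V = ΣQ_DR · Δt = 248.0 × 7200 = 1.79 × 10^6 m³.

V ≈ 1.79 × 10^6 m³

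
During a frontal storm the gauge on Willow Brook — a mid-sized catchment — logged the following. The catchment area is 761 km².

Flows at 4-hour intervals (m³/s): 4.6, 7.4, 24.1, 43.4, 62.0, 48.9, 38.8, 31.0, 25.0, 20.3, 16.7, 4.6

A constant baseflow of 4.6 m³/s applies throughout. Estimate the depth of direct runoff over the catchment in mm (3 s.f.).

Direct runoff: 0.0, 2.8, 19.5, 38.8, 57.4, 44.3, 34.2, 26.4, 20.4, 15.7, 12.1, 0.0 m³/s; ΣQ_DR = 271.6 m³/s.
V = ΣQ_DR · Δt = 271.6 × 14400 s = 3.911 × 10^6 m³.
Over A = 761 km², depth = V / A = 5.14 mm.

d ≈ 5.14 mm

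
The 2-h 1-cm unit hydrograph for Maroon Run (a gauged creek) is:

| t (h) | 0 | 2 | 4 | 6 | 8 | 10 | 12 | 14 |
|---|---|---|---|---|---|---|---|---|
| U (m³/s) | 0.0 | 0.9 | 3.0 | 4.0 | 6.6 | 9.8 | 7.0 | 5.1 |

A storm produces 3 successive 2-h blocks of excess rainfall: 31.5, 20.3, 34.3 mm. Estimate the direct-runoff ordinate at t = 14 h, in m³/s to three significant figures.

Q ≈ 63.9 m³/s

By discrete convolution, Q_j = Σ (P_i / 10 mm) · U_{j−i}.
At t = 14 h (j=7): Q = (31.5/10)·5.1 + (20.3/10)·7.0 + (34.3/10)·9.8 = 63.9 m³/s.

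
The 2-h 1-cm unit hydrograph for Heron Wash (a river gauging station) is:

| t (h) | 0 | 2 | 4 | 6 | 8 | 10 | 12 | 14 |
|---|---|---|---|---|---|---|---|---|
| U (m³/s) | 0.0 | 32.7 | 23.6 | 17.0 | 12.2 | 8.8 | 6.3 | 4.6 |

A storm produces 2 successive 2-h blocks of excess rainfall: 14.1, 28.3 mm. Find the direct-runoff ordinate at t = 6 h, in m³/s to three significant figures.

By discrete convolution, Q_j = Σ (P_i / 10 mm) · U_{j−i}.
At t = 6 h (j=3): Q = (14.1/10)·17.0 + (28.3/10)·23.6 = 90.8 m³/s.

Q ≈ 90.8 m³/s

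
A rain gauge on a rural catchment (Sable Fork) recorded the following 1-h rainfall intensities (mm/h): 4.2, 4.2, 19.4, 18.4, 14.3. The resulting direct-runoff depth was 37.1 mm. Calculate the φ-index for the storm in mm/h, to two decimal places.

Only the 3 blocks with intensity above φ contribute runoff: 19.4, 18.4, 14.3 mm/h.
Σ(I−φ)·Δt = d  ⇒  (19.4+18.4+14.3 − 3φ)·1 = 37.1
φ = (52.10 − 37.1/1) / 3 = 5.00 mm/h.

φ ≈ 5.00 mm/h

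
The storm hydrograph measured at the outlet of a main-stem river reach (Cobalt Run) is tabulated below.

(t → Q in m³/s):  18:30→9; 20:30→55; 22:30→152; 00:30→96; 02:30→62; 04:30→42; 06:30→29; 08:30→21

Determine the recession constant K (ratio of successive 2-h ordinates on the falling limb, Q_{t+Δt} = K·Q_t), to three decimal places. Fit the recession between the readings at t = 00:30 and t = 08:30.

Using the recession-limb readings at t = 00:30 and t = 08:30: Q falls from 96 to 21 m³/s over 4 intervals.
K = (Q₂/Q₁)^(1/4) = (21/96)^(1/4) = 0.684.

K ≈ 0.684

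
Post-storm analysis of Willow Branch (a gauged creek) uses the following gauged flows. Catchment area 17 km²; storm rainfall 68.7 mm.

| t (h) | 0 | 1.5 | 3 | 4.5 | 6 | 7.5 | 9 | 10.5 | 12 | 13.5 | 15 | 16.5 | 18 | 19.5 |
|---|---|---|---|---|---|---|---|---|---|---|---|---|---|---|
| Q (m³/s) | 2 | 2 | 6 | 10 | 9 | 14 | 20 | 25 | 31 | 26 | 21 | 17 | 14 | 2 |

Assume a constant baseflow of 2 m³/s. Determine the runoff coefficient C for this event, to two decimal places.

C ≈ 0.79

ΣQ_DR = 171.0 m³/s; V = ΣQ_DR·Δt = 9.234 × 10^5 m³.
Runoff depth d = V / A = 54.32 mm.
C = d / P = 54.32 / 68.7 = 0.79.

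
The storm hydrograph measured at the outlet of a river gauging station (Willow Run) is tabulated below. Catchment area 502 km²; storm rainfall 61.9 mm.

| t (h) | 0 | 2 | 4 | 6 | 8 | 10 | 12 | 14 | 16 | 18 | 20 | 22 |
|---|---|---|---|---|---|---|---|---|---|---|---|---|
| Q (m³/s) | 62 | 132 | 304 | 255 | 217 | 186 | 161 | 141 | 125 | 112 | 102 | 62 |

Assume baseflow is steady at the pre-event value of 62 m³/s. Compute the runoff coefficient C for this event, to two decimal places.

ΣQ_DR = 1115 m³/s; V = ΣQ_DR·Δt = 8.028 × 10^6 m³.
Runoff depth d = V / A = 15.99 mm.
C = d / P = 15.99 / 61.9 = 0.26.

C ≈ 0.26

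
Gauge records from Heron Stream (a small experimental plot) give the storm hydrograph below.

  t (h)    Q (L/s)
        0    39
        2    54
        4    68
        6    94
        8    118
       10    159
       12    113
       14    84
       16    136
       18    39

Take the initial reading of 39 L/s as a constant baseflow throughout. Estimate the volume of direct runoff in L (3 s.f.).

V ≈ 3.70 × 10^6 L

Direct-runoff ordinates (Q − Q_b): 0.0, 15.0, 29.0, 55.0, 79.0, 120.0, 74.0, 45.0, 97.0, 0.0 L/s.
ΣQ_DR = 514.0 L/s.
With Δt = 2 h = 7200 s, V = ΣQ_DR · Δt = 514.0 × 7200 = 3.70 × 10^6 L.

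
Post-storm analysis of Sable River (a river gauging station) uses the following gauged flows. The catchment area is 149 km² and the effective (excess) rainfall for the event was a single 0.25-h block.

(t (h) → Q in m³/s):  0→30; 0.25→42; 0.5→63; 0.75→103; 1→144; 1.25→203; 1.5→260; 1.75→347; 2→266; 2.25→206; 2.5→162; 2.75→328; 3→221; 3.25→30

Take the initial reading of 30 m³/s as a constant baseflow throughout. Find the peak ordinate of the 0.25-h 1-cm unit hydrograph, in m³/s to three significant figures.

U_p ≈ 264 m³/s

Direct runoff: 0.0, 12.0, 33.0, 73.0, 114.0, 173.0, 230.0, 317.0, 236.0, 176.0, 132.0, 298.0, 191.0, 0.0 m³/s; ΣQ_DR = 1985 m³/s, peak = 317.0 m³/s.
Runoff depth d = ΣQ_DR·Δt / A = 1985 × 900 / (149 km²) = 11.99 mm.
The 1-cm UH is the DRH scaled by (10 mm)/d, so U_p = 317.0 × 10/11.99 = 264 m³/s.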